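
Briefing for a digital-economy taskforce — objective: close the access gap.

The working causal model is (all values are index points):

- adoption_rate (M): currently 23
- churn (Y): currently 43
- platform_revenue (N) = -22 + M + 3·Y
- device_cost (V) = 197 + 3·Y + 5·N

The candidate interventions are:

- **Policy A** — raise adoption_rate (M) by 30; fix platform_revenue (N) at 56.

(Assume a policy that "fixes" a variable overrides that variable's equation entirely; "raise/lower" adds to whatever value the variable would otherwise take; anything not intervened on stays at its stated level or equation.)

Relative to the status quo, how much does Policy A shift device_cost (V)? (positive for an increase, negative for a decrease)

-370

Baseline:
  M = 23
  Y = 43
  N = -22 + 23 + 3·43 = 130
  V = 197 + 3·43 + 5·130 = 976
Policy A (M + 30, N := 56):
  M = 23 + 30 = 53
  Y = 43
  N = 56
  V = 197 + 3·43 + 5·56 = 606
Change in V: 606 − 976 = -370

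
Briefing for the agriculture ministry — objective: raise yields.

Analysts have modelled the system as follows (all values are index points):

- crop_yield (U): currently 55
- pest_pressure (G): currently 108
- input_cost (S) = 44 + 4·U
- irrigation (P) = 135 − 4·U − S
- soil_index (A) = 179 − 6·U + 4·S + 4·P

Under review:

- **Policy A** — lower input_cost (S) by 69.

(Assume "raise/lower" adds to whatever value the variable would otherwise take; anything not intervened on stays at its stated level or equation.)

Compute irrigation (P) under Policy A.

-280

Policy A (S − 69):
  U = 55
  S = 44 + 4·55 (−69 from intervention) = 195
  P = 135 − 4·55 − 195 = -280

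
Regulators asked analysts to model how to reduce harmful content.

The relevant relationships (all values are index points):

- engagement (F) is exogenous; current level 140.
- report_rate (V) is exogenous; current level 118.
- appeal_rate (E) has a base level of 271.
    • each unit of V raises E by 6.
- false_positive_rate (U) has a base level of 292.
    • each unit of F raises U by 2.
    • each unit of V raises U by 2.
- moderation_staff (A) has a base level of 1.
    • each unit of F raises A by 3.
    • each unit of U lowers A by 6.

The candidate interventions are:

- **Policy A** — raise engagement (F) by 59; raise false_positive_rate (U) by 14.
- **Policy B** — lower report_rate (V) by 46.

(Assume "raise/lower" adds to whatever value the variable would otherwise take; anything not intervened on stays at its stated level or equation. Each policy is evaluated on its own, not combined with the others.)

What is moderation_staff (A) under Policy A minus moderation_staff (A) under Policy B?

Policy A (F + 59, U + 14):
  F = 140 + 59 = 199
  V = 118
  U = 292 + 2·199 + 2·118 (+14 from intervention) = 940
  A = 1 + 3·199 − 6·940 = -5042
Policy B (V − 46):
  F = 140
  V = 118 − 46 = 72
  U = 292 + 2·140 + 2·72 = 716
  A = 1 + 3·140 − 6·716 = -3875
A: -5042 − (-3875) = -1167

-1167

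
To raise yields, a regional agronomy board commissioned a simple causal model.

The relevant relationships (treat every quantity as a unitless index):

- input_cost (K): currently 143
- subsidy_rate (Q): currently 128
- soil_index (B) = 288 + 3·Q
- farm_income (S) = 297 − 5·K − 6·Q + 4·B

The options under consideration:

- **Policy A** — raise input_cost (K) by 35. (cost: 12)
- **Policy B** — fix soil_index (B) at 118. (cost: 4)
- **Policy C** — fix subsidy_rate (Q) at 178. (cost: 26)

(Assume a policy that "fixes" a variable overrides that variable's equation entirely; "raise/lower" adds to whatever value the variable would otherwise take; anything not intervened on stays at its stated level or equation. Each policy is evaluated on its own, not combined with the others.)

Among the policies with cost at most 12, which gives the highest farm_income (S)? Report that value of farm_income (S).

Policy A (K + 35):
  K = 143 + 35 = 178
  Q = 128
  B = 288 + 3·128 = 672
  S = 297 − 5·178 − 6·128 + 4·672 = 1327
Policy B (B := 118):
  K = 143
  Q = 128
  B = 118
  S = 297 − 5·143 − 6·128 + 4·118 = -714
Comparing — Policy A: S=1327, Policy B: S=-714. Highest is 1327 (Policy A).

1327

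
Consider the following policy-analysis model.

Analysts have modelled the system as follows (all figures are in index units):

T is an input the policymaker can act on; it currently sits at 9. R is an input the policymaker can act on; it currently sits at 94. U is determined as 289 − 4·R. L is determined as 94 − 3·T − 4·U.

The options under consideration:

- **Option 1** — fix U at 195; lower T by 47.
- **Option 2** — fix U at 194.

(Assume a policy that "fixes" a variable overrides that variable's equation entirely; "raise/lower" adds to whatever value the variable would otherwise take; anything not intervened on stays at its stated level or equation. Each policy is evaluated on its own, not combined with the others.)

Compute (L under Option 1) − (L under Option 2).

Option 1 (U := 195, T − 47):
  T = 9 − 47 = -38
  R = 94
  U = 195
  L = 94 − 3·(-38) − 4·195 = -572
Option 2 (U := 194):
  T = 9
  R = 94
  U = 194
  L = 94 − 3·9 − 4·194 = -709
L: -572 − (-709) = 137

137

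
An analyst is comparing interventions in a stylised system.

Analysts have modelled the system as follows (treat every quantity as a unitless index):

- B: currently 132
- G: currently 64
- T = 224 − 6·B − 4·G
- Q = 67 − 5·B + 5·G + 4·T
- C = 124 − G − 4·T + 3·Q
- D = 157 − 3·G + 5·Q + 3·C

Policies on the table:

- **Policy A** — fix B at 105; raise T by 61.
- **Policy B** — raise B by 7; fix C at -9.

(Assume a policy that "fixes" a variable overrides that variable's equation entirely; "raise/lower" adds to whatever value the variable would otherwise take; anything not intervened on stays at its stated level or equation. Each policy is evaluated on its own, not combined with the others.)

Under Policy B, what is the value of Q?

Policy B (B + 7, C := -9):
  B = 132 + 7 = 139
  G = 64
  T = 224 − 6·139 − 4·64 = -866
  Q = 67 − 5·139 + 5·64 + 4·(-866) = -3772

-3772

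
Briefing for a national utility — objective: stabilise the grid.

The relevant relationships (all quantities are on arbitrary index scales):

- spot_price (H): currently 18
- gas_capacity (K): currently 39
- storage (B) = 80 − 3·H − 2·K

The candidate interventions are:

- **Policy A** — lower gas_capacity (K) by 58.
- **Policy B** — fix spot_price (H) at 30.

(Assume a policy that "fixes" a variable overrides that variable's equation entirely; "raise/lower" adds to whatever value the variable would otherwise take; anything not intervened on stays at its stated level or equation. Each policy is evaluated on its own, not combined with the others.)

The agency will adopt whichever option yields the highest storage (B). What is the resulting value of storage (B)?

64

Policy A (K − 58):
  H = 18
  K = 39 − 58 = -19
  B = 80 − 3·18 − 2·(-19) = 64
Policy B (H := 30):
  H = 30
  K = 39
  B = 80 − 3·30 − 2·39 = -88
Comparing — Policy A: B=64, Policy B: B=-88. Highest is 64 (Policy A).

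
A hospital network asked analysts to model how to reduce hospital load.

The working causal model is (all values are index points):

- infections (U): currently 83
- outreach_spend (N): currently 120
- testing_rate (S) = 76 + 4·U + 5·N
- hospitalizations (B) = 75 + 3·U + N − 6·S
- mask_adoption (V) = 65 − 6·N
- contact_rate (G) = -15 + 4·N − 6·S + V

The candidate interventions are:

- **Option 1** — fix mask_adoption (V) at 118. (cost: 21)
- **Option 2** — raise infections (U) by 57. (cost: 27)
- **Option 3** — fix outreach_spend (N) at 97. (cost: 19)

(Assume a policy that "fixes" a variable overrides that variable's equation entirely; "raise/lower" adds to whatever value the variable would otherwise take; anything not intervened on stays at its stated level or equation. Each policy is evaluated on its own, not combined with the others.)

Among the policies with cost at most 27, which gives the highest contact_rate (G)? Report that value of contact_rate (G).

-5465

Option 1 (V := 118):
  U = 83
  N = 120
  S = 76 + 4·83 + 5·120 = 1008
  V = 118
  G = -15 + 4·120 − 6·1008 + 118 = -5465
Option 2 (U + 57):
  U = 83 + 57 = 140
  N = 120
  S = 76 + 4·140 + 5·120 = 1236
  V = 65 − 6·120 = -655
  G = -15 + 4·120 − 6·1236 + (-655) = -7606
Option 3 (N := 97):
  U = 83
  N = 97
  S = 76 + 4·83 + 5·97 = 893
  V = 65 − 6·97 = -517
  G = -15 + 4·97 − 6·893 + (-517) = -5502
Comparing — Option 1: G=-5465, Option 2: G=-7606, Option 3: G=-5502. Highest is -5465 (Option 1).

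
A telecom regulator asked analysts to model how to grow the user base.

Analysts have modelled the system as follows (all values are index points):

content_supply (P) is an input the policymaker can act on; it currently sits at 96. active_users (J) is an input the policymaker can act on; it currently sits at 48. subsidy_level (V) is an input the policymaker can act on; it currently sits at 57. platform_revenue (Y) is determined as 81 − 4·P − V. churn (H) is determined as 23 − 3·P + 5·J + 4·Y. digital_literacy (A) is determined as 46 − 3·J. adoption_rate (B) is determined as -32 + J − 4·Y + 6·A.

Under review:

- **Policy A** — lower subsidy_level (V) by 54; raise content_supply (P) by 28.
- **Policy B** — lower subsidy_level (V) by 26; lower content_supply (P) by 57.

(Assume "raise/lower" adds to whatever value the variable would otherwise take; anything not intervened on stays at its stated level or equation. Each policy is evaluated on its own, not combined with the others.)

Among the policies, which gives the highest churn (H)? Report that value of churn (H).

Policy A (V − 54, P + 28):
  P = 96 + 28 = 124
  J = 48
  V = 57 − 54 = 3
  Y = 81 − 4·124 − 3 = -418
  H = 23 − 3·124 + 5·48 + 4·(-418) = -1781
Policy B (V − 26, P − 57):
  P = 96 − 57 = 39
  J = 48
  V = 57 − 26 = 31
  Y = 81 − 4·39 − 31 = -106
  H = 23 − 3·39 + 5·48 + 4·(-106) = -278
Comparing — Policy A: H=-1781, Policy B: H=-278. Highest is -278 (Policy B).

-278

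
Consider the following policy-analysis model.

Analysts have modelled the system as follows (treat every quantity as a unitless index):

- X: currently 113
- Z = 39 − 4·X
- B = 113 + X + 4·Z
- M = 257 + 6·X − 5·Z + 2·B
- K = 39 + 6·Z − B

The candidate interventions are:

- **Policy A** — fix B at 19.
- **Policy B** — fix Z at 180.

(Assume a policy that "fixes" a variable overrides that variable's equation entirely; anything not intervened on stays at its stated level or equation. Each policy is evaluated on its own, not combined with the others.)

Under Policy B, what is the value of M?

Policy B (Z := 180):
  X = 113
  Z = 180
  B = 113 + 113 + 4·180 = 946
  M = 257 + 6·113 − 5·180 + 2·946 = 1927

1927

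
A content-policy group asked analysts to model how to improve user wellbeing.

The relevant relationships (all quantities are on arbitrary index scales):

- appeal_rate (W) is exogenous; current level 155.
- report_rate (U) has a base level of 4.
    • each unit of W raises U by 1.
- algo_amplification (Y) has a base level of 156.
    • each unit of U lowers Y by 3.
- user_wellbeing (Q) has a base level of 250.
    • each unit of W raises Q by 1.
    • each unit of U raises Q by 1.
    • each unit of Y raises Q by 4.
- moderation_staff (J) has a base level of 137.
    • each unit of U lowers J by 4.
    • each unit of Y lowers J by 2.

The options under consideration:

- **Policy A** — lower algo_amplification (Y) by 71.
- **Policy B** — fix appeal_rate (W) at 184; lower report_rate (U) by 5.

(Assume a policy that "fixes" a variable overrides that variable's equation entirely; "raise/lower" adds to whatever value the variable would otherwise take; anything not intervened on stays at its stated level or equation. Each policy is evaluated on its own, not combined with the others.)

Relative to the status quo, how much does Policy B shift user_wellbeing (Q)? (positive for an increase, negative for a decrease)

Baseline:
  W = 155
  U = 4 + 155 = 159
  Y = 156 − 3·159 = -321
  Q = 250 + 155 + 159 + 4·(-321) = -720
Policy B (W := 184, U − 5):
  W = 184
  U = 4 + 184 (−5 from intervention) = 183
  Y = 156 − 3·183 = -393
  Q = 250 + 184 + 183 + 4·(-393) = -955
Change in Q: -955 − (-720) = -235

-235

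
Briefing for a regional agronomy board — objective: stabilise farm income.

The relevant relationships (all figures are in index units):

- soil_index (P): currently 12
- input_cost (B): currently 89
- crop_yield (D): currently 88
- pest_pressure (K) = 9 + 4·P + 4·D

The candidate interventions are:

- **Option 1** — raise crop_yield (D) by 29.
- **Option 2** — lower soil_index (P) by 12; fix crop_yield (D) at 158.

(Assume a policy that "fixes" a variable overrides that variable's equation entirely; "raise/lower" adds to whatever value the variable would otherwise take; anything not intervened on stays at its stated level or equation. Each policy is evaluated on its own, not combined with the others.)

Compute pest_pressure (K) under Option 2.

641

Option 2 (P − 12, D := 158):
  P = 12 − 12 = 0
  D = 158
  K = 9 + 4·0 + 4·158 = 641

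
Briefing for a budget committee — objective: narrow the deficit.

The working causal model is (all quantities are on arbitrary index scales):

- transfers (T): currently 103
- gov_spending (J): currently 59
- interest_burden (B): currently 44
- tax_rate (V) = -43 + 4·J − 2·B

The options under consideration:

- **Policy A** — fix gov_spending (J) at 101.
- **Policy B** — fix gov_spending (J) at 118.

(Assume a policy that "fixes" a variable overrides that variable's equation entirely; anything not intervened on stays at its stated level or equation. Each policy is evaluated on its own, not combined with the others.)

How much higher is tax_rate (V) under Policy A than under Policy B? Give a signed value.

-68

Policy A (J := 101):
  J = 101
  B = 44
  V = -43 + 4·101 − 2·44 = 273
Policy B (J := 118):
  J = 118
  B = 44
  V = -43 + 4·118 − 2·44 = 341
V: 273 − 341 = -68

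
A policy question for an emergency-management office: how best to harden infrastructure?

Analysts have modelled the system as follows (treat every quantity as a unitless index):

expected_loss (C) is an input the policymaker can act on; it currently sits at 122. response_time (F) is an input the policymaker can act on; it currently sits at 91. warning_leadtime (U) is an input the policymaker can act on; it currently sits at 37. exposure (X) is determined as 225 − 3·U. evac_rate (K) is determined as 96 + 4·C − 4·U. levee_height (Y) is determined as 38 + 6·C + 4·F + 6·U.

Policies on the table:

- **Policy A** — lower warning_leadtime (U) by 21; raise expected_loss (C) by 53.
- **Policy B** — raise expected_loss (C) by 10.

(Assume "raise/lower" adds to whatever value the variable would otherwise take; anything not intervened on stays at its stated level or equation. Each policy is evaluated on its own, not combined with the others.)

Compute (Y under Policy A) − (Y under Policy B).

Policy A (U − 21, C + 53):
  C = 122 + 53 = 175
  F = 91
  U = 37 − 21 = 16
  Y = 38 + 6·175 + 4·91 + 6·16 = 1548
Policy B (C + 10):
  C = 122 + 10 = 132
  F = 91
  U = 37
  Y = 38 + 6·132 + 4·91 + 6·37 = 1416
Y: 1548 − 1416 = 132

132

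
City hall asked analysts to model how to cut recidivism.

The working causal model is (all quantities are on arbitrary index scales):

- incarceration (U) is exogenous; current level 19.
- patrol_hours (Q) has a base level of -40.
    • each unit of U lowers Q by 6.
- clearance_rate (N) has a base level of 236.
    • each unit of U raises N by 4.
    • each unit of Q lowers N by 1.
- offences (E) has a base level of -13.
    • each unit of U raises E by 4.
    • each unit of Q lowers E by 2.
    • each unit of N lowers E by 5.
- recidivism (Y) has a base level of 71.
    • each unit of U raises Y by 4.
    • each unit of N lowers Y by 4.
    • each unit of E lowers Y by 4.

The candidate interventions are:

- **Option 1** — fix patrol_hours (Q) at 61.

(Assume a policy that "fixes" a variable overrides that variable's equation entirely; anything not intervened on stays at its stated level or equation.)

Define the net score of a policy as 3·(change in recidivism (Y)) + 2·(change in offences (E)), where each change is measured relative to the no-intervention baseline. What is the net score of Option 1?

-3870

Baseline:
  U = 19
  Q = -40 − 6·19 = -154
  N = 236 + 4·19 − (-154) = 466
  E = -13 + 4·19 − 2·(-154) − 5·466 = -1959
  Y = 71 + 4·19 − 4·466 − 4·(-1959) = 6119
Option 1 (Q := 61):
  U = 19
  Q = 61
  N = 236 + 4·19 − 61 = 251
  E = -13 + 4·19 − 2·61 − 5·251 = -1314
  Y = 71 + 4·19 − 4·251 − 4·(-1314) = 4399
ΔY = 4399 − 6119 = -1720; ΔE = -1314 − (-1959) = 645
Score = 3·(-1720) + 2·645 = -3870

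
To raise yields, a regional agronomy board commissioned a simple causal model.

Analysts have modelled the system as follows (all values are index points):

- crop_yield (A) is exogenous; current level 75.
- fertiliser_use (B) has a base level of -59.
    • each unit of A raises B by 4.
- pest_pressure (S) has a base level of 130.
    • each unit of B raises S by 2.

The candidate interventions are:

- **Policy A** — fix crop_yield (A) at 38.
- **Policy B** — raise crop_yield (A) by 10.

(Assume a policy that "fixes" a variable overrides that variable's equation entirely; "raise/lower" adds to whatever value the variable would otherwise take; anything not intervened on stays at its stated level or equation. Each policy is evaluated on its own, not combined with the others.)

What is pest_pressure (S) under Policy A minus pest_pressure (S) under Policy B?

Policy A (A := 38):
  A = 38
  B = -59 + 4·38 = 93
  S = 130 + 2·93 = 316
Policy B (A + 10):
  A = 75 + 10 = 85
  B = -59 + 4·85 = 281
  S = 130 + 2·281 = 692
S: 316 − 692 = -376

-376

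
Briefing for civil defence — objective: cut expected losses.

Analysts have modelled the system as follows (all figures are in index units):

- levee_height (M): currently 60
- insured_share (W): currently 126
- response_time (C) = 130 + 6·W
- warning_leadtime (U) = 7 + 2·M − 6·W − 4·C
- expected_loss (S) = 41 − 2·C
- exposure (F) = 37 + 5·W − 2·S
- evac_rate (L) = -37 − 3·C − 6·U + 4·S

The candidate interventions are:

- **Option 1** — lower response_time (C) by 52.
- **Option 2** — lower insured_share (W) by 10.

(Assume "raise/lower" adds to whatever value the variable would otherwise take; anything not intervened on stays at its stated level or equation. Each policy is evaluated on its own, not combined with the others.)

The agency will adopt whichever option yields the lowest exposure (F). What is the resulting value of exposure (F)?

Option 1 (C − 52):
  W = 126
  C = 130 + 6·126 (−52 from intervention) = 834
  S = 41 − 2·834 = -1627
  F = 37 + 5·126 − 2·(-1627) = 3921
Option 2 (W − 10):
  W = 126 − 10 = 116
  C = 130 + 6·116 = 826
  S = 41 − 2·826 = -1611
  F = 37 + 5·116 − 2·(-1611) = 3839
Comparing — Option 1: F=3921, Option 2: F=3839. Lowest is 3839 (Option 2).

3839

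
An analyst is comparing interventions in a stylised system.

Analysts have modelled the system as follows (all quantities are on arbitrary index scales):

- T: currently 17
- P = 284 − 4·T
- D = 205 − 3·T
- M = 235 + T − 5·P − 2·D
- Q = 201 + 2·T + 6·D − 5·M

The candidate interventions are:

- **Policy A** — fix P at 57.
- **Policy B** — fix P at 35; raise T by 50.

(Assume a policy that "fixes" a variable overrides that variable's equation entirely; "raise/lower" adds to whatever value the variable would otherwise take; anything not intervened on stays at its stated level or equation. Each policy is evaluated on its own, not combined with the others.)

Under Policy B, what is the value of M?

119

Policy B (P := 35, T + 50):
  T = 17 + 50 = 67
  P = 35
  D = 205 − 3·67 = 4
  M = 235 + 67 − 5·35 − 2·4 = 119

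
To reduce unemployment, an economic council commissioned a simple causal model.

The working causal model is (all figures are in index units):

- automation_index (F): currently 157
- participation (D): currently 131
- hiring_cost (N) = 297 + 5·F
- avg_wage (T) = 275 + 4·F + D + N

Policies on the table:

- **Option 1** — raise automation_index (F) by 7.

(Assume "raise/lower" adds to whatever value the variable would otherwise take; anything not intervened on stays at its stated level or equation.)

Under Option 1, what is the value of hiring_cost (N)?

Option 1 (F + 7):
  F = 157 + 7 = 164
  N = 297 + 5·164 = 1117

1117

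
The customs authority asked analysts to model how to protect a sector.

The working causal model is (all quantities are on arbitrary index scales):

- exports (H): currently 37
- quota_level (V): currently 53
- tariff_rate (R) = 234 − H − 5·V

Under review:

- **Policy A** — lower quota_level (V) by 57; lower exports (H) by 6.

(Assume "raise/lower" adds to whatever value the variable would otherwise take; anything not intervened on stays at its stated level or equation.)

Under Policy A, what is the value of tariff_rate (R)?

Policy A (V − 57, H − 6):
  H = 37 − 6 = 31
  V = 53 − 57 = -4
  R = 234 − 31 − 5·(-4) = 223

223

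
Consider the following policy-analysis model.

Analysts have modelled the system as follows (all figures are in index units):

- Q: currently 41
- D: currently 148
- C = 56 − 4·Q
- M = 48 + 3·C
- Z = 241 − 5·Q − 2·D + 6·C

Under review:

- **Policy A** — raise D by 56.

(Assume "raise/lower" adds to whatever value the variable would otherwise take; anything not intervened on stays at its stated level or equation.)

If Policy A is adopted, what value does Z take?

Policy A (D + 56):
  Q = 41
  D = 148 + 56 = 204
  C = 56 − 4·41 = -108
  Z = 241 − 5·41 − 2·204 + 6·(-108) = -1020

-1020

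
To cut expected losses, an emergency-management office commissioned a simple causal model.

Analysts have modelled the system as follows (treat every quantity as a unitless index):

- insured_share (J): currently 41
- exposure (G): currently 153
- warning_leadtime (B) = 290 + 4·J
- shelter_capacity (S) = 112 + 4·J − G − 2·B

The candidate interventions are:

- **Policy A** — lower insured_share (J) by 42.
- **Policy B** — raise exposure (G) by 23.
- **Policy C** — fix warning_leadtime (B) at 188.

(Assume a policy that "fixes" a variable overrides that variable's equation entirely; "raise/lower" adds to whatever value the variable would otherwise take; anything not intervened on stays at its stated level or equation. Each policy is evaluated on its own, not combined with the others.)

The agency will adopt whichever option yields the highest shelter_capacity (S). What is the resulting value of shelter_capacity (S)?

Policy A (J − 42):
  J = 41 − 42 = -1
  G = 153
  B = 290 + 4·(-1) = 286
  S = 112 + 4·(-1) − 153 − 2·286 = -617
Policy B (G + 23):
  J = 41
  G = 153 + 23 = 176
  B = 290 + 4·41 = 454
  S = 112 + 4·41 − 176 − 2·454 = -808
Policy C (B := 188):
  J = 41
  G = 153
  B = 188
  S = 112 + 4·41 − 153 − 2·188 = -253
Comparing — Policy A: S=-617, Policy B: S=-808, Policy C: S=-253. Highest is -253 (Policy C).

-253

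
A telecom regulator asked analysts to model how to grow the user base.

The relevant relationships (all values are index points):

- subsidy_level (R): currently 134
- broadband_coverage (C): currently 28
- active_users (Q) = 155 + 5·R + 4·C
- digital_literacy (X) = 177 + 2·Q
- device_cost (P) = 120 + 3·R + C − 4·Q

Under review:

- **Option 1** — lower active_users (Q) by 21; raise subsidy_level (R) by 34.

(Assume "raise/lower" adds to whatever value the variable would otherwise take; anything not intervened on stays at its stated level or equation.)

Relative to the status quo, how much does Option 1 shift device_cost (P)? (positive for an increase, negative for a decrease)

Baseline:
  R = 134
  C = 28
  Q = 155 + 5·134 + 4·28 = 937
  P = 120 + 3·134 + 28 − 4·937 = -3198
Option 1 (Q − 21, R + 34):
  R = 134 + 34 = 168
  C = 28
  Q = 155 + 5·168 + 4·28 (−21 from intervention) = 1086
  P = 120 + 3·168 + 28 − 4·1086 = -3692
Change in P: -3692 − (-3198) = -494

-494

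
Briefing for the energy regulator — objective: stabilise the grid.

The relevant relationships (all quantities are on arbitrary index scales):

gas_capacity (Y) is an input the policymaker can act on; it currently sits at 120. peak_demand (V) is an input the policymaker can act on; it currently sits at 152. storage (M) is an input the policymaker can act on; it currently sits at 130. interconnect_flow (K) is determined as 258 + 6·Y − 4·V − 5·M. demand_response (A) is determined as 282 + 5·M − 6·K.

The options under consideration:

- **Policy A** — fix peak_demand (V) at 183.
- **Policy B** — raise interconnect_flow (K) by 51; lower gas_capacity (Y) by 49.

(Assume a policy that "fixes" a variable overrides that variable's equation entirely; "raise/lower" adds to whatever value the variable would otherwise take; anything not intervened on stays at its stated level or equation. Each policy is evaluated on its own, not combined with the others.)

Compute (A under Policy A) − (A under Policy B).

Policy A (V := 183):
  Y = 120
  V = 183
  M = 130
  K = 258 + 6·120 − 4·183 − 5·130 = -404
  A = 282 + 5·130 − 6·(-404) = 3356
Policy B (K + 51, Y − 49):
  Y = 120 − 49 = 71
  V = 152
  M = 130
  K = 258 + 6·71 − 4·152 − 5·130 (+51 from intervention) = -523
  A = 282 + 5·130 − 6·(-523) = 4070
A: 3356 − 4070 = -714

-714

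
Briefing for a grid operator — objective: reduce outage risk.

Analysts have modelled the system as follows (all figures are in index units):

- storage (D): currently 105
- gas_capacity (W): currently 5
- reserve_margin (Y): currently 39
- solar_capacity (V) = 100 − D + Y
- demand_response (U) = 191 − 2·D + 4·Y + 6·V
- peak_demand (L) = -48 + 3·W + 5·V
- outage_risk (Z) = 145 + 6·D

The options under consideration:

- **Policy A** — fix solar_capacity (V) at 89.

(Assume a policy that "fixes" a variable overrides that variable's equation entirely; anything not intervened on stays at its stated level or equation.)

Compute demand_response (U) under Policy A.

Policy A (V := 89):
  D = 105
  Y = 39
  V = 89
  U = 191 − 2·105 + 4·39 + 6·89 = 671

671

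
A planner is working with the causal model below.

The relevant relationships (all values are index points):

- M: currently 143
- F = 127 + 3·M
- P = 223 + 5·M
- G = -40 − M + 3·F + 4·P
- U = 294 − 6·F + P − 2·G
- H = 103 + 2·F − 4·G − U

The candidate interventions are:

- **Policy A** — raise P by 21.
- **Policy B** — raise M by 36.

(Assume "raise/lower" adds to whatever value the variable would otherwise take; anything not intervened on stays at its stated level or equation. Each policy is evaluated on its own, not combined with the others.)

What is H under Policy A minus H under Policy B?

Policy A (P + 21):
  M = 143
  F = 127 + 3·143 = 556
  P = 223 + 5·143 (+21 from intervention) = 959
  G = -40 − 143 + 3·556 + 4·959 = 5321
  U = 294 − 6·556 + 959 − 2·5321 = -12725
  H = 103 + 2·556 − 4·5321 − (-12725) = -7344
Policy B (M + 36):
  M = 143 + 36 = 179
  F = 127 + 3·179 = 664
  P = 223 + 5·179 = 1118
  G = -40 − 179 + 3·664 + 4·1118 = 6245
  U = 294 − 6·664 + 1118 − 2·6245 = -15062
  H = 103 + 2·664 − 4·6245 − (-15062) = -8487
H: -7344 − (-8487) = 1143

1143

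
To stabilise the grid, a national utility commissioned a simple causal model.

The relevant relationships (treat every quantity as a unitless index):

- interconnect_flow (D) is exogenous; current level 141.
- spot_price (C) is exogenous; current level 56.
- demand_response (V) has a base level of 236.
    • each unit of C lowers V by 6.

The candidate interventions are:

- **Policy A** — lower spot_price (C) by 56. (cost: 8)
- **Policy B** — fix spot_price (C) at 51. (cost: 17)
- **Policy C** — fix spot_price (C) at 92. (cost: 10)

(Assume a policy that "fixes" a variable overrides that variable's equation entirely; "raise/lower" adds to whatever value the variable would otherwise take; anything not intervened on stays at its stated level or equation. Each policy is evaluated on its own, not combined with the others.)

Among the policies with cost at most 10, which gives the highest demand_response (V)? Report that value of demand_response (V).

Policy A (C − 56):
  C = 56 − 56 = 0
  V = 236 − 6·0 = 236
Policy C (C := 92):
  C = 92
  V = 236 − 6·92 = -316
Comparing — Policy A: V=236, Policy C: V=-316. Highest is 236 (Policy A).

236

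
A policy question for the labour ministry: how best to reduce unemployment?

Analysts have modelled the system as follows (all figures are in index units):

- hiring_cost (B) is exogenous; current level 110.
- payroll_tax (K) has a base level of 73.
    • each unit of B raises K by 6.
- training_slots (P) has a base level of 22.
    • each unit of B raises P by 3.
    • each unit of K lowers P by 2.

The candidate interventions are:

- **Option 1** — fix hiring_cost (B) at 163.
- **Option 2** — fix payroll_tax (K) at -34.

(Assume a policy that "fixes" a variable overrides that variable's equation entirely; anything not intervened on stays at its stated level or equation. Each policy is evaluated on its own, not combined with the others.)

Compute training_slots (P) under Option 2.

Option 2 (K := -34):
  B = 110
  K = -34
  P = 22 + 3·110 − 2·(-34) = 420

420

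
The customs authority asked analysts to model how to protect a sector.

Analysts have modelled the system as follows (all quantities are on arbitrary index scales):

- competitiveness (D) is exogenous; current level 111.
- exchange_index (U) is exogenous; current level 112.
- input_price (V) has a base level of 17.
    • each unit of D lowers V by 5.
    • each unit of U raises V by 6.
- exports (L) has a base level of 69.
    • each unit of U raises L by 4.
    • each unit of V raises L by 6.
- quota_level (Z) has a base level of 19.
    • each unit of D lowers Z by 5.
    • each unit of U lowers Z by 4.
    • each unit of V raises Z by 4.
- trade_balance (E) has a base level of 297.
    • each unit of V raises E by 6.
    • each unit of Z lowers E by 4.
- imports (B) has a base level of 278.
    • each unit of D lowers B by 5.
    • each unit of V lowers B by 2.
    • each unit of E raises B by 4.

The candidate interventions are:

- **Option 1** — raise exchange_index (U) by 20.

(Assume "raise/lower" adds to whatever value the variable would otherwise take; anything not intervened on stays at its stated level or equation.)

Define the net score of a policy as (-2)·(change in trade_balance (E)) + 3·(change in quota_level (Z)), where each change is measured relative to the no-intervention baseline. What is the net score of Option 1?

Baseline:
  D = 111
  U = 112
  V = 17 − 5·111 + 6·112 = 134
  Z = 19 − 5·111 − 4·112 + 4·134 = -448
  E = 297 + 6·134 − 4·(-448) = 2893
Option 1 (U + 20):
  D = 111
  U = 112 + 20 = 132
  V = 17 − 5·111 + 6·132 = 254
  Z = 19 − 5·111 − 4·132 + 4·254 = -48
  E = 297 + 6·254 − 4·(-48) = 2013
ΔE = 2013 − 2893 = -880; ΔZ = -48 − (-448) = 400
Score = (-2)·(-880) + 3·400 = 2960

2960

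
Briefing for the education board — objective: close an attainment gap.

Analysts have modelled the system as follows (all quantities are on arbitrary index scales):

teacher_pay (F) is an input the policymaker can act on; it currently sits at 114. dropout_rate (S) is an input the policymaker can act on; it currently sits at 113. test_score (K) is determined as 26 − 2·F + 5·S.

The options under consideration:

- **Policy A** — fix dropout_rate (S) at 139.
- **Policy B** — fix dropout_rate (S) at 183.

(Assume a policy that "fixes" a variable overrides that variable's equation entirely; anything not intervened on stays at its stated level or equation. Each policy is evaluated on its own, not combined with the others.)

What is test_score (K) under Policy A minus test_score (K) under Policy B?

-220

Policy A (S := 139):
  F = 114
  S = 139
  K = 26 − 2·114 + 5·139 = 493
Policy B (S := 183):
  F = 114
  S = 183
  K = 26 − 2·114 + 5·183 = 713
K: 493 − 713 = -220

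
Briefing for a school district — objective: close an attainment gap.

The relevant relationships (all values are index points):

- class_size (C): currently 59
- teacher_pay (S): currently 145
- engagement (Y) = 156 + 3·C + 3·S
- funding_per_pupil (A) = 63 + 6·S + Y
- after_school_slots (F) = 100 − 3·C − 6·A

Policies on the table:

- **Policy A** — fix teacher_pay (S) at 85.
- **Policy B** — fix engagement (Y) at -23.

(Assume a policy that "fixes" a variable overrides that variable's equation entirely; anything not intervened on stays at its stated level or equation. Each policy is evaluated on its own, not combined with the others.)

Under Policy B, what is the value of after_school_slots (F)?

Policy B (Y := -23):
  C = 59
  S = 145
  Y = -23
  A = 63 + 6·145 + (-23) = 910
  F = 100 − 3·59 − 6·910 = -5537

-5537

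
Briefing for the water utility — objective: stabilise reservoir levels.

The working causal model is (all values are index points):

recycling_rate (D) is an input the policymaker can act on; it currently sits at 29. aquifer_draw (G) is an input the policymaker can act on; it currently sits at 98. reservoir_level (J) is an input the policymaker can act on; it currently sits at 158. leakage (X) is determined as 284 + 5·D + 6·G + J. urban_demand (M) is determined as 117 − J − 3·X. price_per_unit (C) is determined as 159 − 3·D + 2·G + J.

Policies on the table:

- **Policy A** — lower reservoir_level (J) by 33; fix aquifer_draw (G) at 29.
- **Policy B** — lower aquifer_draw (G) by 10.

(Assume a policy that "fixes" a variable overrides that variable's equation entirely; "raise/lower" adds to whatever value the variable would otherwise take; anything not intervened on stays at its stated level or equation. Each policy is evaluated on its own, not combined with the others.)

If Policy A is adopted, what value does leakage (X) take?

728

Policy A (J − 33, G := 29):
  D = 29
  G = 29
  J = 158 − 33 = 125
  X = 284 + 5·29 + 6·29 + 125 = 728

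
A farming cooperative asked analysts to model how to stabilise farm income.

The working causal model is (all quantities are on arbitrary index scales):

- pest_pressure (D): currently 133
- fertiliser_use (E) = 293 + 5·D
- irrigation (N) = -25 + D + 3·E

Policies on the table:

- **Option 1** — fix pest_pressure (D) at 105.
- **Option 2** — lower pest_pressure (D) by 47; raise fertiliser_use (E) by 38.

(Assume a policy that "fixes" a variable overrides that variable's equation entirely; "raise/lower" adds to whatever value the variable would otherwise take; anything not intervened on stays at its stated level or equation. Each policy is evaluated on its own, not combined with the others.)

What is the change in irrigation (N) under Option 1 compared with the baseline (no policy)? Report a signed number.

Baseline:
  D = 133
  E = 293 + 5·133 = 958
  N = -25 + 133 + 3·958 = 2982
Option 1 (D := 105):
  D = 105
  E = 293 + 5·105 = 818
  N = -25 + 105 + 3·818 = 2534
Change in N: 2534 − 2982 = -448

-448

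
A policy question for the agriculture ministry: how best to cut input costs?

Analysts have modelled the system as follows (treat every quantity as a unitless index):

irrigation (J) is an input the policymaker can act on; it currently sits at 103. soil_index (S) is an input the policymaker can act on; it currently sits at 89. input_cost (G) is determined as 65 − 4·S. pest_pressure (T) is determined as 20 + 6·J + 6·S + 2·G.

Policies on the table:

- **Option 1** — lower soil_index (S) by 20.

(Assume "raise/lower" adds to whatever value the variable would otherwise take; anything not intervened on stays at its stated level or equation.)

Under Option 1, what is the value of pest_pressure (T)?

630

Option 1 (S − 20):
  J = 103
  S = 89 − 20 = 69
  G = 65 − 4·69 = -211
  T = 20 + 6·103 + 6·69 + 2·(-211) = 630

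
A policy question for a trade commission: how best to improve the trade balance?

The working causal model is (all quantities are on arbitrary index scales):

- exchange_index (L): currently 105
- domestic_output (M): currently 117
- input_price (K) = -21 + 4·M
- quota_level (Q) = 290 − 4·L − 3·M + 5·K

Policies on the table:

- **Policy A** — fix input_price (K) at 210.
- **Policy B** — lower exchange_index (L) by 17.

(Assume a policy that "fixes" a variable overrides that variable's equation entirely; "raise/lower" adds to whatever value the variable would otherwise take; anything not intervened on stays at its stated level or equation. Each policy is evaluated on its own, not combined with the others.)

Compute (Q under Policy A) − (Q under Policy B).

Policy A (K := 210):
  L = 105
  M = 117
  K = 210
  Q = 290 − 4·105 − 3·117 + 5·210 = 569
Policy B (L − 17):
  L = 105 − 17 = 88
  M = 117
  K = -21 + 4·117 = 447
  Q = 290 − 4·88 − 3·117 + 5·447 = 1822
Q: 569 − 1822 = -1253

-1253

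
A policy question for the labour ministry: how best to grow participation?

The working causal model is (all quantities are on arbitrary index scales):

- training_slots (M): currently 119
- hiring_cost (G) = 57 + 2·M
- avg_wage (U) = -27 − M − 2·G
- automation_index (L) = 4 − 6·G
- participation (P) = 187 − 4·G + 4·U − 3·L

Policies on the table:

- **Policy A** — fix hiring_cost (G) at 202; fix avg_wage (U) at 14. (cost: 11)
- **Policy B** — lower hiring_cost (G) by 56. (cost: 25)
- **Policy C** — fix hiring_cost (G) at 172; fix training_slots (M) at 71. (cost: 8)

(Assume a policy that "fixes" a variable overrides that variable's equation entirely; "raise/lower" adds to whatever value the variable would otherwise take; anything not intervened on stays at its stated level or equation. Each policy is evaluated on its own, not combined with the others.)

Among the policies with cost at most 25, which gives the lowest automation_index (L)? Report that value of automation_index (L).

-1430

Policy A (G := 202, U := 14):
  M = 119
  G = 202
  L = 4 − 6·202 = -1208
Policy B (G − 56):
  M = 119
  G = 57 + 2·119 (−56 from intervention) = 239
  L = 4 − 6·239 = -1430
Policy C (G := 172, M := 71):
  M = 71
  G = 172
  L = 4 − 6·172 = -1028
Comparing — Policy A: L=-1208, Policy B: L=-1430, Policy C: L=-1028. Lowest is -1430 (Policy B).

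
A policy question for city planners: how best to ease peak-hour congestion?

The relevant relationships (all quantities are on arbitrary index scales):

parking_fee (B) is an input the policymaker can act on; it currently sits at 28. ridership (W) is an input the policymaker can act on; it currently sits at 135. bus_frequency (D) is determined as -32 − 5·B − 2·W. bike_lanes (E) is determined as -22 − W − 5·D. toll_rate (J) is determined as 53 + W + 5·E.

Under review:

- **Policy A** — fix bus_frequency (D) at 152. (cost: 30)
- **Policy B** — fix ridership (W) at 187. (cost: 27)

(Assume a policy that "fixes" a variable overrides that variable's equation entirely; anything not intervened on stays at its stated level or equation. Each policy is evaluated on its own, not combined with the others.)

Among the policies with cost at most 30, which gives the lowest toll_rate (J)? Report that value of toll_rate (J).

-4397

Policy A (D := 152):
  B = 28
  W = 135
  D = 152
  E = -22 − 135 − 5·152 = -917
  J = 53 + 135 + 5·(-917) = -4397
Policy B (W := 187):
  B = 28
  W = 187
  D = -32 − 5·28 − 2·187 = -546
  E = -22 − 187 − 5·(-546) = 2521
  J = 53 + 187 + 5·2521 = 12845
Comparing — Policy A: J=-4397, Policy B: J=12845. Lowest is -4397 (Policy A).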